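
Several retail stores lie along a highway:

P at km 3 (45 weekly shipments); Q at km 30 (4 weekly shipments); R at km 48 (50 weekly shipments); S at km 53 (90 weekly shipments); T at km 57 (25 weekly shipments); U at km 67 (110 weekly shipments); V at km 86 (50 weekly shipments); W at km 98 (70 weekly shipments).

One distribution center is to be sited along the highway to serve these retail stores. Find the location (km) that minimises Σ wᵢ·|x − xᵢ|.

x = 67

For a sum of weighted absolute distances on a line, the optimum is the weighted median (not the mean). Total weight W = 444; half-weight = 222.
Sort by position and accumulate weight:
  km 3 (P, w=45) → cum 45
  km 30 (Q, w=4) → cum 49
  km 48 (R, w=50) → cum 99
  km 53 (S, w=90) → cum 189
  km 57 (T, w=25) → cum 214
  km 67 (U, w=110) → cum 324  ≥ 222 → median here
  km 86 (V, w=50) → cum 374
  km 98 (W, w=70) → cum 444
Optimal location: km 67.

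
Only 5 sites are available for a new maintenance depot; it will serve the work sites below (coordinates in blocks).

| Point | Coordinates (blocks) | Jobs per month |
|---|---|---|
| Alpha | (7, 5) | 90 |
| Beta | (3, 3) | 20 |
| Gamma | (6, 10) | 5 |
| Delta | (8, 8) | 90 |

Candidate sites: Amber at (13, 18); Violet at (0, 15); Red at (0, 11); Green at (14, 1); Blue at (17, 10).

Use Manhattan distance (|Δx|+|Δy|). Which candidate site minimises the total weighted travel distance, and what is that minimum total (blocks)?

Total weighted distance at each candidate:
  Amber (13, 18): total = 3635
  Violet (0, 15): total = 3235
  Red (0, 11): total = 2415
  Green (14, 1): total = 2505
  Blue (17, 10): total = 2815
Minimum is at Red with total 2415 blocks.

Red, total 2415 blocks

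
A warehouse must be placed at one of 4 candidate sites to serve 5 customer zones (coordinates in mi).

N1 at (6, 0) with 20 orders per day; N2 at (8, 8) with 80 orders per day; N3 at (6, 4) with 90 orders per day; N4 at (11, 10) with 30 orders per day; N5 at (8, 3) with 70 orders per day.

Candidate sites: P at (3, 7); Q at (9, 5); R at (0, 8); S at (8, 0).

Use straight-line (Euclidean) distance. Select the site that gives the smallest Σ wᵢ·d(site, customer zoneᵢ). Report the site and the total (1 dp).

Total weighted distance at each candidate:
  P (3, 7): total = 1646.6
  Q (9, 5): total = 972.3
  R (0, 8): total = 2484.8
  S (8, 0): total = 1605.7
Minimum is at Q with total 972.3 mi.

Q, total 972.3 mi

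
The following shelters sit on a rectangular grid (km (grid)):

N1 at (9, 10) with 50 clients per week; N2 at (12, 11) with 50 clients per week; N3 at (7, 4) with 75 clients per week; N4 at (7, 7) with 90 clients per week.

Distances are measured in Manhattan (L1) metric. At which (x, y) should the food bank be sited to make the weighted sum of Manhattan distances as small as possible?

Manhattan distance separates: Σwᵢ(|x−xᵢ|+|y−yᵢ|) = Σwᵢ|x−xᵢ| + Σwᵢ|y−yᵢ|, so x and y are optimised independently as 1-D weighted medians.
Total weight W = 265; half = 132.5.
x-coordinate, sorted with cumulative weight:
  x=7 (N3, w=75) cum 75
  x=7 (N4, w=90) cum 165  ← median
  x=9 (N1, w=50) cum 215
  x=12 (N2, w=50) cum 265
⇒ x* = 7
y-coordinate, sorted with cumulative weight:
  y=4 (N3, w=75) cum 75
  y=7 (N4, w=90) cum 165  ← median
  y=10 (N1, w=50) cum 215
  y=11 (N2, w=50) cum 265
⇒ y* = 7

(7, 7)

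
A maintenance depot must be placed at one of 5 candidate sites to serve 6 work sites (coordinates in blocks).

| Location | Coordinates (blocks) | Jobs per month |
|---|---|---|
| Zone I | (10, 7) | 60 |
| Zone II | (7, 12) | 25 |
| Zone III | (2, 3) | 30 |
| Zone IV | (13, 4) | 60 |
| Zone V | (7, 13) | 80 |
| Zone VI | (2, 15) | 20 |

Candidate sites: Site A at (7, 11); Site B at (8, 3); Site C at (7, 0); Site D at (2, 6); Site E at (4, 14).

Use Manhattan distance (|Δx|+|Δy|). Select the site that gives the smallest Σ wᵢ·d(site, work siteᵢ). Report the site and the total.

Site A, total 1955 blocks

Total weighted distance at each candidate:
  Site A (7, 11): total = 1955
  Site B (8, 3): total = 2390
  Site C (7, 0): total = 3180
  Site D (2, 6): total = 2825
  Site E (4, 14): total = 2815
Minimum is at Site A with total 1955 blocks.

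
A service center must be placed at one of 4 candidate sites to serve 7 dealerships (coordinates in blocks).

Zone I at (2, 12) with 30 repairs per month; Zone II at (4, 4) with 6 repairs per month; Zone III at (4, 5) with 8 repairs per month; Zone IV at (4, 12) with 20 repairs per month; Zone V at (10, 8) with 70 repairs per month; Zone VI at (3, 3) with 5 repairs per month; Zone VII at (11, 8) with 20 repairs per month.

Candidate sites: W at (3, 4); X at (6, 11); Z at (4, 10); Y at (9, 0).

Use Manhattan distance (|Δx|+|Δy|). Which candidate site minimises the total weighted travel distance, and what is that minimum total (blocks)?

Total weighted distance at each candidate:
  W (3, 4): total = 1487
  X (6, 11): total = 1033
  Z (4, 10): total = 1016
  Y (9, 0): total = 1919
Minimum is at Z with total 1016 blocks.

Z, total 1016 blocks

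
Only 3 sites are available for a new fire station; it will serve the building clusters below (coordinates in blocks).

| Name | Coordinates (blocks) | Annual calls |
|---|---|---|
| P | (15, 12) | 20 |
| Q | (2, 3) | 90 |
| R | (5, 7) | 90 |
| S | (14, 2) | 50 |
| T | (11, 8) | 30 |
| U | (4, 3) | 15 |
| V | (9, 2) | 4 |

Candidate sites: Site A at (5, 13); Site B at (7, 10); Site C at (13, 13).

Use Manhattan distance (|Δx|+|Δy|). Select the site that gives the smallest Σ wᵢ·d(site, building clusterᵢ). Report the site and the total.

Total weighted distance at each candidate:
  Site A (5, 13): total = 3485
  Site B (7, 10): total = 2850
  Site C (13, 13): total = 4365
Minimum is at Site B with total 2850 blocks.

Site B, total 2850 blocks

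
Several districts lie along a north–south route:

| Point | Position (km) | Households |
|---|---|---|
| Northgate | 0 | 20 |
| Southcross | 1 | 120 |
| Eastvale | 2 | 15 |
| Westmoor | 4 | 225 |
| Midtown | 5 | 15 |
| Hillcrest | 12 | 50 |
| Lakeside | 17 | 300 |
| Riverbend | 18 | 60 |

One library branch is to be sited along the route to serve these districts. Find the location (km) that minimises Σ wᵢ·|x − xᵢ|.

x = 12

For a sum of weighted absolute distances on a line, the optimum is the weighted median (not the mean). Total weight W = 805; half-weight = 402.5.
Sort by position and accumulate weight:
  km 0 (Northgate, w=20) → cum 20
  km 1 (Southcross, w=120) → cum 140
  km 2 (Eastvale, w=15) → cum 155
  km 4 (Westmoor, w=225) → cum 380
  km 5 (Midtown, w=15) → cum 395
  km 12 (Hillcrest, w=50) → cum 445  ≥ 402.5 → median here
  km 17 (Lakeside, w=300) → cum 745
  km 18 (Riverbend, w=60) → cum 805
Optimal location: km 12.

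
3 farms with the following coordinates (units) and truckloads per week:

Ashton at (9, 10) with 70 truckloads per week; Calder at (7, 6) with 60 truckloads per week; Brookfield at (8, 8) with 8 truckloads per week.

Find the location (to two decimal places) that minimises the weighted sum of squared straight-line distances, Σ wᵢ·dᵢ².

(8.07, 8.14)

The minimiser of Σwᵢ‖p−pᵢ‖² is the weighted centroid p* = (Σwᵢpᵢ)/(Σwᵢ).
Σwᵢ = 138.
Σwᵢxᵢ = 70·9 + 60·7 + 8·8 = 1114.
Σwᵢyᵢ = 70·10 + 60·6 + 8·8 = 1124.
x* = 1114/138 = 8.07, y* = 1124/138 = 8.14.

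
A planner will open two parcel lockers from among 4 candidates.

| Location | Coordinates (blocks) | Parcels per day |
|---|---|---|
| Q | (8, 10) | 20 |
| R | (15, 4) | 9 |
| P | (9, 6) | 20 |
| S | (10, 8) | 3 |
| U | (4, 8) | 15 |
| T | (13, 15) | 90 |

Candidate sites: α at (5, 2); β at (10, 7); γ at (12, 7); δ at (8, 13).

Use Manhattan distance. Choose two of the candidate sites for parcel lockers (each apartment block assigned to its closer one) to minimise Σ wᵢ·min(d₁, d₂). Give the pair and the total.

{β, δ}, total 910

Evaluate every pair (each demand assigned to the nearer of the two):
  {β, δ}: total = 910
  {γ, δ}: total = 968
  {α, δ}: total = 1084
  {β, γ}: total = 1112
  {α, γ}: total = 1198
  {α, β}: total = 1310
Best pair: {β, δ} with total 910.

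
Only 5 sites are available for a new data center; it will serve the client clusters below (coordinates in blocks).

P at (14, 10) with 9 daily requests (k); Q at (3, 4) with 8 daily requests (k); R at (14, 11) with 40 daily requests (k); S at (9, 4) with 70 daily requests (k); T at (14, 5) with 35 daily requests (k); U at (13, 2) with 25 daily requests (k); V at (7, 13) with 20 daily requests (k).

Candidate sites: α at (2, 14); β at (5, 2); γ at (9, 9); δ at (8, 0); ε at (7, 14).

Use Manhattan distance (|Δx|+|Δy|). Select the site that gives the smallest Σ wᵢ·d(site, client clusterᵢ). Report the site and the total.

Total weighted distance at each candidate:
  α (2, 14): total = 3452
  β (5, 2): total = 2205
  γ (9, 9): total = 1482
  δ (8, 0): total = 2086
  ε (7, 14): total = 2481
Minimum is at γ with total 1482 blocks.

γ, total 1482 blocks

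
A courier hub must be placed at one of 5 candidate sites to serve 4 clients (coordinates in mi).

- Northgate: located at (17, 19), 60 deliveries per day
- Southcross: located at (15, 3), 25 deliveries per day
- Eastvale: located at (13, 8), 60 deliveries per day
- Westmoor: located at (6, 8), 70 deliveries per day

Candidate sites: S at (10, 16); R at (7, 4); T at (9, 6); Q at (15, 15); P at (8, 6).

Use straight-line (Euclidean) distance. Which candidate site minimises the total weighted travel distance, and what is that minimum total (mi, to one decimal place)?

Total weighted distance at each candidate:
  S (10, 16): total = 1943.9
  R (7, 4): total = 2004.5
  T (9, 6): total = 1604.3
  Q (15, 15): total = 1803.3
  P (8, 6): total = 1660.2
Minimum is at T with total 1604.3 mi.

T, total 1604.3 mi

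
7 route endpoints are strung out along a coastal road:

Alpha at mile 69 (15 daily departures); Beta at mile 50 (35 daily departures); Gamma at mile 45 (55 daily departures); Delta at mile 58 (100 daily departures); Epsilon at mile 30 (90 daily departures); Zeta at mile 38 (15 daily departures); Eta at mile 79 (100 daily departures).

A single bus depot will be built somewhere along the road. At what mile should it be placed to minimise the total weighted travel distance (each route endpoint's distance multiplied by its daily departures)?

x = 58

For a sum of weighted absolute distances on a line, the optimum is the weighted median (not the mean). Total weight W = 410; half-weight = 205.
Sort by position and accumulate weight:
  mile 30 (Epsilon, w=90) → cum 90
  mile 38 (Zeta, w=15) → cum 105
  mile 45 (Gamma, w=55) → cum 160
  mile 50 (Beta, w=35) → cum 195
  mile 58 (Delta, w=100) → cum 295  ≥ 205 → median here
  mile 69 (Alpha, w=15) → cum 310
  mile 79 (Eta, w=100) → cum 410
Optimal location: mile 58.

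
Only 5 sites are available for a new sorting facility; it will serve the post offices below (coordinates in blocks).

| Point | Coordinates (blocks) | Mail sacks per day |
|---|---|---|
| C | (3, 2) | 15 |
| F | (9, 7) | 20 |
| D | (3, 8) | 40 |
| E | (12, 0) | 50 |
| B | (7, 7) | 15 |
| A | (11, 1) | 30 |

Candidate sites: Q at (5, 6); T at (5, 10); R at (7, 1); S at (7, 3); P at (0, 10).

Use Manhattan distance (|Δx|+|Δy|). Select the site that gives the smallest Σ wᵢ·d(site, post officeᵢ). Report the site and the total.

R, total 1185 blocks

Total weighted distance at each candidate:
  Q (5, 6): total = 1375
  T (5, 10): total = 1825
  R (7, 1): total = 1185
  S (7, 3): total = 1195
  P (0, 10): total = 2455
Minimum is at R with total 1185 blocks.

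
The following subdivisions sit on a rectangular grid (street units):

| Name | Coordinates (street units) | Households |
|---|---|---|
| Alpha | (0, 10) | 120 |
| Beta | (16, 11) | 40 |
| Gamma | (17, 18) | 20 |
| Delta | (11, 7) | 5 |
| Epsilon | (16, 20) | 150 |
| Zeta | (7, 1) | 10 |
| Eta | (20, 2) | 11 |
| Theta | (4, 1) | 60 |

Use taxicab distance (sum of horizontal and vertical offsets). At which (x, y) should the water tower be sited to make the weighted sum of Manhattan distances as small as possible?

Manhattan distance separates: Σwᵢ(|x−xᵢ|+|y−yᵢ|) = Σwᵢ|x−xᵢ| + Σwᵢ|y−yᵢ|, so x and y are optimised independently as 1-D weighted medians.
Total weight W = 416; half = 208.
x-coordinate, sorted with cumulative weight:
  x=0 (Alpha, w=120) cum 120
  x=4 (Theta, w=60) cum 180
  x=7 (Zeta, w=10) cum 190
  x=11 (Delta, w=5) cum 195
  x=16 (Beta, w=40) cum 235  ← median
  x=16 (Epsilon, w=150) cum 385
  x=17 (Gamma, w=20) cum 405
  x=20 (Eta, w=11) cum 416
⇒ x* = 16
y-coordinate, sorted with cumulative weight:
  y=1 (Zeta, w=10) cum 10
  y=1 (Theta, w=60) cum 70
  y=2 (Eta, w=11) cum 81
  y=7 (Delta, w=5) cum 86
  y=10 (Alpha, w=120) cum 206
  y=11 (Beta, w=40) cum 246  ← median
  y=18 (Gamma, w=20) cum 266
  y=20 (Epsilon, w=150) cum 416
⇒ y* = 11

(16, 11)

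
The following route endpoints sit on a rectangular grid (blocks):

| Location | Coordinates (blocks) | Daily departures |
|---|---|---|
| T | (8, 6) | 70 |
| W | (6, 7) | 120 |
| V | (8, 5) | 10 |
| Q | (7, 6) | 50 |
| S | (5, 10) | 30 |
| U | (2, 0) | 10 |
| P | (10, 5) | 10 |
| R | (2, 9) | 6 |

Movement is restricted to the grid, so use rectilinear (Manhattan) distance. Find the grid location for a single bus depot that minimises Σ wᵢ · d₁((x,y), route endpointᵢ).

(6, 7)

Manhattan distance separates: Σwᵢ(|x−xᵢ|+|y−yᵢ|) = Σwᵢ|x−xᵢ| + Σwᵢ|y−yᵢ|, so x and y are optimised independently as 1-D weighted medians.
Total weight W = 306; half = 153.
x-coordinate, sorted with cumulative weight:
  x=2 (U, w=10) cum 10
  x=2 (R, w=6) cum 16
  x=5 (S, w=30) cum 46
  x=6 (W, w=120) cum 166  ← median
  x=7 (Q, w=50) cum 216
  x=8 (T, w=70) cum 286
  x=8 (V, w=10) cum 296
  x=10 (P, w=10) cum 306
⇒ x* = 6
y-coordinate, sorted with cumulative weight:
  y=0 (U, w=10) cum 10
  y=5 (V, w=10) cum 20
  y=5 (P, w=10) cum 30
  y=6 (T, w=70) cum 100
  y=6 (Q, w=50) cum 150
  y=7 (W, w=120) cum 270  ← median
  y=9 (R, w=6) cum 276
  y=10 (S, w=30) cum 306
⇒ y* = 7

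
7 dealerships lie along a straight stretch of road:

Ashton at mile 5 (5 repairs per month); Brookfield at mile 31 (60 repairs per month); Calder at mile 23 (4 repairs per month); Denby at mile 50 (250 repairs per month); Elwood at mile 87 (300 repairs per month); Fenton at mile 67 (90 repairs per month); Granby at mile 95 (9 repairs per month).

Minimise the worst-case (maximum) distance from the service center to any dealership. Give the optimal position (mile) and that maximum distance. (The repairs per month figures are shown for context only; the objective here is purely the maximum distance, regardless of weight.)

The 1-center on a line is the midpoint of the two extreme points: leftmost at 5, rightmost at 95.
Optimal location = (5 + 95)/2 = 50; maximum distance = (95 − 5)/2 = 45.

location 50, max distance 45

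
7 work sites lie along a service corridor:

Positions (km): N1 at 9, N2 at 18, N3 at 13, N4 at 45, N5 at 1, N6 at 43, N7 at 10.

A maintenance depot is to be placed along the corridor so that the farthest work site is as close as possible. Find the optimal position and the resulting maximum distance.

location 23, max distance 22

The 1-center on a line is the midpoint of the two extreme points: leftmost at 1, rightmost at 45.
Optimal location = (1 + 45)/2 = 23; maximum distance = (45 − 1)/2 = 22.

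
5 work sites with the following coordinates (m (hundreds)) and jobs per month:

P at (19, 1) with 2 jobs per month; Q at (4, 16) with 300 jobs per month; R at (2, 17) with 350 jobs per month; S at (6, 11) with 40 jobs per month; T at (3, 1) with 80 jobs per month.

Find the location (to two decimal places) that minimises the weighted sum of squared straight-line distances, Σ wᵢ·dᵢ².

(3.13, 14.60)

The minimiser of Σwᵢ‖p−pᵢ‖² is the weighted centroid p* = (Σwᵢpᵢ)/(Σwᵢ).
Σwᵢ = 772.
Σwᵢxᵢ = 2·19 + 300·4 + 350·2 + 40·6 + 80·3 = 2418.
Σwᵢyᵢ = 2·1 + 300·16 + 350·17 + 40·11 + 80·1 = 11272.
x* = 2418/772 = 3.13, y* = 11272/772 = 14.60.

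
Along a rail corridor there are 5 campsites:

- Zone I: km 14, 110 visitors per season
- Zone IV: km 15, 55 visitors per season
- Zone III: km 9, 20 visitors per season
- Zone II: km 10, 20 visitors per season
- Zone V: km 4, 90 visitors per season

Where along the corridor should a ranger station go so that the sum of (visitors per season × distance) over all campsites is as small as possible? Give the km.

For a sum of weighted absolute distances on a line, the optimum is the weighted median (not the mean). Total weight W = 295; half-weight = 147.5.
Sort by position and accumulate weight:
  km 4 (Zone V, w=90) → cum 90
  km 9 (Zone III, w=20) → cum 110
  km 10 (Zone II, w=20) → cum 130
  km 14 (Zone I, w=110) → cum 240  ≥ 147.5 → median here
  km 15 (Zone IV, w=55) → cum 295
Optimal location: km 14.

x = 14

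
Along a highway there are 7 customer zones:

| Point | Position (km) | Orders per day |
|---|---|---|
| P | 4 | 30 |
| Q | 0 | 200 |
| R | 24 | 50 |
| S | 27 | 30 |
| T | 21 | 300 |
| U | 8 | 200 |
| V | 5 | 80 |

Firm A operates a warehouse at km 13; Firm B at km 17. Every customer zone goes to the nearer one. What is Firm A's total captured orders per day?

The indifferent point is the midpoint (13+17)/2 = 15; customer zones left of it (closer to Firm A at 13) go to Firm A, those right go to Firm B.
  Q at 0 (w=200) → Firm A
  P at 4 (w=30) → Firm A
  V at 5 (w=80) → Firm A
  U at 8 (w=200) → Firm A
  T at 21 (w=300) → Firm B
  R at 24 (w=50) → Firm B
  S at 27 (w=30) → Firm B
Firm A captures 510; Firm B captures 380.

510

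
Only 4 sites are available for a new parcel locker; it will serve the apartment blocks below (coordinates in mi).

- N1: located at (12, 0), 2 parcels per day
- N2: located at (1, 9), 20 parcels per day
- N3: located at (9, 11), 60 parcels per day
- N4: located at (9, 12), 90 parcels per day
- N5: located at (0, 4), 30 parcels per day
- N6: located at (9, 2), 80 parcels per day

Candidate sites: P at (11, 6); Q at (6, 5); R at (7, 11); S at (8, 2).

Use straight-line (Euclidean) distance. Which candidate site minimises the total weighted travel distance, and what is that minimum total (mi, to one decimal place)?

Total weighted distance at each candidate:
  P (11, 6): total = 1806.5
  Q (6, 5): total = 1753.5
  R (7, 11): total = 1506.5
  S (8, 2): total = 1982.1
Minimum is at R with total 1506.5 mi.

R, total 1506.5 mi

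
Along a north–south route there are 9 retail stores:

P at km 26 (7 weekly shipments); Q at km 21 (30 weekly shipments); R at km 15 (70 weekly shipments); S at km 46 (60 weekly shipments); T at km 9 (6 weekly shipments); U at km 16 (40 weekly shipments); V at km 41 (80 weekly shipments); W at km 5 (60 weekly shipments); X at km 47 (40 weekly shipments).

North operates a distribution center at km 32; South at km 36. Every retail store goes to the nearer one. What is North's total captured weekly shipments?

The indifferent point is the midpoint (32+36)/2 = 34; retail stores left of it (closer to North at 32) go to North, those right go to South.
  W at 5 (w=60) → North
  T at 9 (w=6) → North
  R at 15 (w=70) → North
  U at 16 (w=40) → North
  Q at 21 (w=30) → North
  P at 26 (w=7) → North
  V at 41 (w=80) → South
  S at 46 (w=60) → South
  X at 47 (w=40) → South
North captures 213; South captures 180.

213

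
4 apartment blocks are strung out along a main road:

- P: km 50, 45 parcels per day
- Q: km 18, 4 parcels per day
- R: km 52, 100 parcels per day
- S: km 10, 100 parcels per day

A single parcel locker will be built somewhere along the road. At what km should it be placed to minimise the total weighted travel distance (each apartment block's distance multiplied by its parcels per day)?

x = 50

For a sum of weighted absolute distances on a line, the optimum is the weighted median (not the mean). Total weight W = 249; half-weight = 124.5.
Sort by position and accumulate weight:
  km 10 (S, w=100) → cum 100
  km 18 (Q, w=4) → cum 104
  km 50 (P, w=45) → cum 149  ≥ 124.5 → median here
  km 52 (R, w=100) → cum 249
Optimal location: km 50.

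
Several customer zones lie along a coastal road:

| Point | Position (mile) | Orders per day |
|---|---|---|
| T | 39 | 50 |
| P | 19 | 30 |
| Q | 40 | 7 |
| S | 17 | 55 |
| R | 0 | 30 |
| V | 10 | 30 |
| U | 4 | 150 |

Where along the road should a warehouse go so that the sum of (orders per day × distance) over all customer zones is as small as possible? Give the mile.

x = 4

For a sum of weighted absolute distances on a line, the optimum is the weighted median (not the mean). Total weight W = 352; half-weight = 176.
Sort by position and accumulate weight:
  mile 0 (R, w=30) → cum 30
  mile 4 (U, w=150) → cum 180  ≥ 176 → median here
  mile 10 (V, w=30) → cum 210
  mile 17 (S, w=55) → cum 265
  mile 19 (P, w=30) → cum 295
  mile 39 (T, w=50) → cum 345
  mile 40 (Q, w=7) → cum 352
Optimal location: mile 4.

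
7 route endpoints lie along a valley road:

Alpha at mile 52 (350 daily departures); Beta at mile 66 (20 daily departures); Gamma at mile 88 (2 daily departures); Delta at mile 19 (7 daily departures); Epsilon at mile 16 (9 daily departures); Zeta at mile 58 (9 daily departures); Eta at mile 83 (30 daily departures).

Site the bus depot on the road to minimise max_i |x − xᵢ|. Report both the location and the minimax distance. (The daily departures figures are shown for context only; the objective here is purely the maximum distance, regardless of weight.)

location 52, max distance 36

The 1-center on a line is the midpoint of the two extreme points: leftmost at 16, rightmost at 88.
Optimal location = (16 + 88)/2 = 52; maximum distance = (88 − 16)/2 = 36.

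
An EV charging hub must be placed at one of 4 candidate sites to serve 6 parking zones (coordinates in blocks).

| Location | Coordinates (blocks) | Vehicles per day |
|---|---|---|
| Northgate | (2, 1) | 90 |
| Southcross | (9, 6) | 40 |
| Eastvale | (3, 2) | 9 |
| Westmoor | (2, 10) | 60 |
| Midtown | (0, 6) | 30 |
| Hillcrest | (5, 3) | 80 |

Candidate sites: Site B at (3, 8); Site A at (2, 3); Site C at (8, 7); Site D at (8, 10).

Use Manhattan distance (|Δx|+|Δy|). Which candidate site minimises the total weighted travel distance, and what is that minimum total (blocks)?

Site A, total 1408 blocks

Total weighted distance at each candidate:
  Site B (3, 8): total = 1984
  Site A (2, 3): total = 1408
  Site C (8, 7): total = 2620
  Site D (8, 10): total = 3187
Minimum is at Site A with total 1408 blocks.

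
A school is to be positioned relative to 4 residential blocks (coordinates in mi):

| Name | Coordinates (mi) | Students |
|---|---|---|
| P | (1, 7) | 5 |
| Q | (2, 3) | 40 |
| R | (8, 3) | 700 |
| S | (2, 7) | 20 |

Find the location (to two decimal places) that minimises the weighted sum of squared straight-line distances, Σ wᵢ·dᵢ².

The minimiser of Σwᵢ‖p−pᵢ‖² is the weighted centroid p* = (Σwᵢpᵢ)/(Σwᵢ).
Σwᵢ = 765.
Σwᵢxᵢ = 5·1 + 40·2 + 700·8 + 20·2 = 5725.
Σwᵢyᵢ = 5·7 + 40·3 + 700·3 + 20·7 = 2395.
x* = 5725/765 = 7.48, y* = 2395/765 = 3.13.

(7.48, 3.13)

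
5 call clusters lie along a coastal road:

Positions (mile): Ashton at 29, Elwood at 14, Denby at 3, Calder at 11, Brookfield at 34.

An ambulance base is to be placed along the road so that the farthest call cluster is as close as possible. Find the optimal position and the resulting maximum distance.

location 18.5, max distance 15.5

The 1-center on a line is the midpoint of the two extreme points: leftmost at 3, rightmost at 34.
Optimal location = (3 + 34)/2 = 18.5; maximum distance = (34 − 3)/2 = 15.5.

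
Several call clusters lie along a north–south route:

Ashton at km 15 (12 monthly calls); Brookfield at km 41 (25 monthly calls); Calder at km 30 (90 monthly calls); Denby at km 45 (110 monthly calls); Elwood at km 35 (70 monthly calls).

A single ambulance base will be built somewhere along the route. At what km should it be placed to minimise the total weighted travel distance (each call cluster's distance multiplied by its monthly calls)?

For a sum of weighted absolute distances on a line, the optimum is the weighted median (not the mean). Total weight W = 307; half-weight = 153.5.
Sort by position and accumulate weight:
  km 15 (Ashton, w=12) → cum 12
  km 30 (Calder, w=90) → cum 102
  km 35 (Elwood, w=70) → cum 172  ≥ 153.5 → median here
  km 41 (Brookfield, w=25) → cum 197
  km 45 (Denby, w=110) → cum 307
Optimal location: km 35.

x = 35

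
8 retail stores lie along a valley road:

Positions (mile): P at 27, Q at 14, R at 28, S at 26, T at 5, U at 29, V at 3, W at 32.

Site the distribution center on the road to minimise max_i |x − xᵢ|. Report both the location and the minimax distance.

The 1-center on a line is the midpoint of the two extreme points: leftmost at 3, rightmost at 32.
Optimal location = (3 + 32)/2 = 17.5; maximum distance = (32 − 3)/2 = 14.5.

location 17.5, max distance 14.5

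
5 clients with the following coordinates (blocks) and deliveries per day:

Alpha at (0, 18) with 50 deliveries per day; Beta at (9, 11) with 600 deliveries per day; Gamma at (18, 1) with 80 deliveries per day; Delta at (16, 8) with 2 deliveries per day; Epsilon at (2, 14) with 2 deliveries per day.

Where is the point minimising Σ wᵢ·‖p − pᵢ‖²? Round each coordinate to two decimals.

The minimiser of Σwᵢ‖p−pᵢ‖² is the weighted centroid p* = (Σwᵢpᵢ)/(Σwᵢ).
Σwᵢ = 734.
Σwᵢxᵢ = 50·0 + 600·9 + 80·18 + 2·16 + 2·2 = 6876.
Σwᵢyᵢ = 50·18 + 600·11 + 80·1 + 2·8 + 2·14 = 7624.
x* = 6876/734 = 9.37, y* = 7624/734 = 10.39.

(9.37, 10.39)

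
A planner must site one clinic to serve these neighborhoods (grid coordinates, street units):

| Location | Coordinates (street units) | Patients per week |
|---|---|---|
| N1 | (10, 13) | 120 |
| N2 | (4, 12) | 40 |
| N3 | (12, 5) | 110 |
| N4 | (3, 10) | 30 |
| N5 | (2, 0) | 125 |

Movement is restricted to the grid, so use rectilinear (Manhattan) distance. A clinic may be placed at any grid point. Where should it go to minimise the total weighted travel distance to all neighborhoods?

(10, 5)

Manhattan distance separates: Σwᵢ(|x−xᵢ|+|y−yᵢ|) = Σwᵢ|x−xᵢ| + Σwᵢ|y−yᵢ|, so x and y are optimised independently as 1-D weighted medians.
Total weight W = 425; half = 212.5.
x-coordinate, sorted with cumulative weight:
  x=2 (N5, w=125) cum 125
  x=3 (N4, w=30) cum 155
  x=4 (N2, w=40) cum 195
  x=10 (N1, w=120) cum 315  ← median
  x=12 (N3, w=110) cum 425
⇒ x* = 10
y-coordinate, sorted with cumulative weight:
  y=0 (N5, w=125) cum 125
  y=5 (N3, w=110) cum 235  ← median
  y=10 (N4, w=30) cum 265
  y=12 (N2, w=40) cum 305
  y=13 (N1, w=120) cum 425
⇒ y* = 5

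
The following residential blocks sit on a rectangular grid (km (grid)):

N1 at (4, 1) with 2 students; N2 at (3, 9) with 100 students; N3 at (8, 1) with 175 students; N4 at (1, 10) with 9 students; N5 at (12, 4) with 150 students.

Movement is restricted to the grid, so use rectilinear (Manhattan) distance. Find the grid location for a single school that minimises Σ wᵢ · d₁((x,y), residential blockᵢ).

Manhattan distance separates: Σwᵢ(|x−xᵢ|+|y−yᵢ|) = Σwᵢ|x−xᵢ| + Σwᵢ|y−yᵢ|, so x and y are optimised independently as 1-D weighted medians.
Total weight W = 436; half = 218.
x-coordinate, sorted with cumulative weight:
  x=1 (N4, w=9) cum 9
  x=3 (N2, w=100) cum 109
  x=4 (N1, w=2) cum 111
  x=8 (N3, w=175) cum 286  ← median
  x=12 (N5, w=150) cum 436
⇒ x* = 8
y-coordinate, sorted with cumulative weight:
  y=1 (N1, w=2) cum 2
  y=1 (N3, w=175) cum 177
  y=4 (N5, w=150) cum 327  ← median
  y=9 (N2, w=100) cum 427
  y=10 (N4, w=9) cum 436
⇒ y* = 4

(8, 4)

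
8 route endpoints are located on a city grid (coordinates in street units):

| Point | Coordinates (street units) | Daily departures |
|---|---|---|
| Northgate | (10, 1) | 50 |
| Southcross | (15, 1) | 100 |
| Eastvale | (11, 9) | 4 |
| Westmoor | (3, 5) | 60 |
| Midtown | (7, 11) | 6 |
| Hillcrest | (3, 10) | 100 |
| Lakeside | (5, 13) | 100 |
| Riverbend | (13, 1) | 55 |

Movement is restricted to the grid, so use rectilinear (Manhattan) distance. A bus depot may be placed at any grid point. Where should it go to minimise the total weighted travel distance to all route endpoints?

(5, 5)

Manhattan distance separates: Σwᵢ(|x−xᵢ|+|y−yᵢ|) = Σwᵢ|x−xᵢ| + Σwᵢ|y−yᵢ|, so x and y are optimised independently as 1-D weighted medians.
Total weight W = 475; half = 237.5.
x-coordinate, sorted with cumulative weight:
  x=3 (Westmoor, w=60) cum 60
  x=3 (Hillcrest, w=100) cum 160
  x=5 (Lakeside, w=100) cum 260  ← median
  x=7 (Midtown, w=6) cum 266
  x=10 (Northgate, w=50) cum 316
  x=11 (Eastvale, w=4) cum 320
  x=13 (Riverbend, w=55) cum 375
  x=15 (Southcross, w=100) cum 475
⇒ x* = 5
y-coordinate, sorted with cumulative weight:
  y=1 (Northgate, w=50) cum 50
  y=1 (Southcross, w=100) cum 150
  y=1 (Riverbend, w=55) cum 205
  y=5 (Westmoor, w=60) cum 265  ← median
  y=9 (Eastvale, w=4) cum 269
  y=10 (Hillcrest, w=100) cum 369
  y=11 (Midtown, w=6) cum 375
  y=13 (Lakeside, w=100) cum 475
⇒ y* = 5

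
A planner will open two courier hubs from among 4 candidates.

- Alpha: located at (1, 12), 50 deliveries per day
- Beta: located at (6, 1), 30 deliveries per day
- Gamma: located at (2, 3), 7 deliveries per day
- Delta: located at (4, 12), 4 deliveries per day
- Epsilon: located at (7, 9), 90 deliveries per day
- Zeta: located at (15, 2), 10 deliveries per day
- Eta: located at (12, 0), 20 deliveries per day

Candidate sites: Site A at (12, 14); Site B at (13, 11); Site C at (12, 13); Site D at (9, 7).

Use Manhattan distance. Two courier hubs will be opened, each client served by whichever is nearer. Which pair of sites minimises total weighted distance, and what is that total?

Evaluate every pair (each demand assigned to the nearer of the two):
  {Site C, Site D}: total = 1653
  {Site A, Site D}: total = 1707
  {Site B, Site D}: total = 1707
  {Site B, Site C}: total = 2349
  {Site A, Site B}: total = 2403
  {Site A, Site C}: total = 2526
Best pair: {Site C, Site D} with total 1653.

{Site C, Site D}, total 1653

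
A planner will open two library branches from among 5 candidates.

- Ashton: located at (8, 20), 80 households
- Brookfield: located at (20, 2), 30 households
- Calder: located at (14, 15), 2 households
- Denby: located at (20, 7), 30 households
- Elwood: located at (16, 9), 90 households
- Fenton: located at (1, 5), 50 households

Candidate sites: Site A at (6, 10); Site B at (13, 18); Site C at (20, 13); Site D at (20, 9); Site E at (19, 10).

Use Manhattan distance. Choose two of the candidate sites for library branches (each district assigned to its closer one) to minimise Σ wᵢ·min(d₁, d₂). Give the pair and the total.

{Site A, Site D}, total 2114

Evaluate every pair (each demand assigned to the nearer of the two):
  {Site A, Site D}: total = 2114
  {Site A, Site E}: total = 2230
  {Site B, Site D}: total = 2348
  {Site B, Site E}: total = 2468
  {Site A, Site C}: total = 2706
  {Site B, Site C}: total = 3048
  {Site A, Site B}: total = 3228
  {Site C, Site D}: total = 3316
  {Site C, Site E}: total = 3436
  {Site D, Site E}: total = 3480
Best pair: {Site A, Site D} with total 2114.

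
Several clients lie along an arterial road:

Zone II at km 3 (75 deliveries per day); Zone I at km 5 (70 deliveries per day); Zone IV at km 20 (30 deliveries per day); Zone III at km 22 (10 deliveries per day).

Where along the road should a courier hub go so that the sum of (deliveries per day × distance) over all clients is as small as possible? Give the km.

For a sum of weighted absolute distances on a line, the optimum is the weighted median (not the mean). Total weight W = 185; half-weight = 92.5.
Sort by position and accumulate weight:
  km 3 (Zone II, w=75) → cum 75
  km 5 (Zone I, w=70) → cum 145  ≥ 92.5 → median here
  km 20 (Zone IV, w=30) → cum 175
  km 22 (Zone III, w=10) → cum 185
Optimal location: km 5.

x = 5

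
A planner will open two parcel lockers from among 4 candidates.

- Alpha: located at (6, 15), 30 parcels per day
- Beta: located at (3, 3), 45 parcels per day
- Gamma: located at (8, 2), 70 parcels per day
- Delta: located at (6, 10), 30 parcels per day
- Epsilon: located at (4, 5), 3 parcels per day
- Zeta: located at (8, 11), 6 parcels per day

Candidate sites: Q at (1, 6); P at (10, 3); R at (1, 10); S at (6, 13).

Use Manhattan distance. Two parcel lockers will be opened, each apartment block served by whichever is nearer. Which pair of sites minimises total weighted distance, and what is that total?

Evaluate every pair (each demand assigned to the nearer of the two):
  {P, S}: total = 723
  {P, R}: total = 1047
  {Q, S}: total = 1181
  {Q, P}: total = 1197
  {Q, R}: total = 1505
  {R, S}: total = 1513
Best pair: {P, S} with total 723.

{P, S}, total 723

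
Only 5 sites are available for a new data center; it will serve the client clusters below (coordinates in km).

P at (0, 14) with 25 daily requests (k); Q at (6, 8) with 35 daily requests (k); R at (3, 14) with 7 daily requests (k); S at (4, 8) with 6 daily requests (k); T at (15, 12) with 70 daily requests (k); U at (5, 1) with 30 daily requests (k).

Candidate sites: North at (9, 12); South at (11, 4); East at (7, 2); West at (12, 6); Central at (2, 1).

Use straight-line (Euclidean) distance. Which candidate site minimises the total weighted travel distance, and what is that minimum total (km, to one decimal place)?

North, total 1259.3 km

Total weighted distance at each candidate:
  North (9, 12): total = 1259.3
  South (11, 4): total = 1561.1
  East (7, 2): total = 1652.5
  West (12, 6): total = 1443.3
  Central (2, 1): total = 2028.0
Minimum is at North with total 1259.3 km.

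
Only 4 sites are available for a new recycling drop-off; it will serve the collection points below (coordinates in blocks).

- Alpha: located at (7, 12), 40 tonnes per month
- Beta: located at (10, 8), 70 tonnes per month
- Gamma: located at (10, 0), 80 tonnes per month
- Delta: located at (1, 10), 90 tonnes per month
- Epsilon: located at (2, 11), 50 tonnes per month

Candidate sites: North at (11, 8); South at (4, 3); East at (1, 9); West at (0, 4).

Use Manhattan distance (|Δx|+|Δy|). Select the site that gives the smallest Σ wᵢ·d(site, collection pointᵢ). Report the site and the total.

Total weighted distance at each candidate:
  North (11, 8): total = 2790
  South (4, 3): total = 3370
  East (1, 9): total = 2740
  West (0, 4): total = 3780
Minimum is at East with total 2740 blocks.

East, total 2740 blocks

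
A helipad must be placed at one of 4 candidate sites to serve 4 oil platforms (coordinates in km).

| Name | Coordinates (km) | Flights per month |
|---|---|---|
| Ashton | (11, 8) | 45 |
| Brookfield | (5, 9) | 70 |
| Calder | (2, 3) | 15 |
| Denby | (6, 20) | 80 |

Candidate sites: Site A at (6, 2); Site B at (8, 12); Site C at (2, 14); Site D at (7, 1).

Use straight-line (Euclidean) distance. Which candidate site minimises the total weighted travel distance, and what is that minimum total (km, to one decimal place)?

Site B, total 1343.9 km

Total weighted distance at each candidate:
  Site A (6, 2): total = 2348.3
  Site B (8, 12): total = 1343.9
  Site C (2, 14): total = 1636.8
  Site D (7, 1): total = 2542.9
Minimum is at Site B with total 1343.9 km.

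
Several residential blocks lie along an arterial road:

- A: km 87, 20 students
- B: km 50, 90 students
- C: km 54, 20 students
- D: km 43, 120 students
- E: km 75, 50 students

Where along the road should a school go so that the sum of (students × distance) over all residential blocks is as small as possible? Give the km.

For a sum of weighted absolute distances on a line, the optimum is the weighted median (not the mean). Total weight W = 300; half-weight = 150.
Sort by position and accumulate weight:
  km 43 (D, w=120) → cum 120
  km 50 (B, w=90) → cum 210  ≥ 150 → median here
  km 54 (C, w=20) → cum 230
  km 75 (E, w=50) → cum 280
  km 87 (A, w=20) → cum 300
Optimal location: km 50.

x = 50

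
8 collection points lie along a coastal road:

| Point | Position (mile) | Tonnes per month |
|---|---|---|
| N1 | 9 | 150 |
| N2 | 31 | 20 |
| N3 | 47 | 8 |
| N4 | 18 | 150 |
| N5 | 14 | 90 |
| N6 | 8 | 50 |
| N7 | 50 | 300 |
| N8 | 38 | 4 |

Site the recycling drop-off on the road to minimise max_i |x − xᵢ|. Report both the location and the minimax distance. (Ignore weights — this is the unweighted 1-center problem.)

The 1-center on a line is the midpoint of the two extreme points: leftmost at 8, rightmost at 50.
Optimal location = (8 + 50)/2 = 29; maximum distance = (50 − 8)/2 = 21.

location 29, max distance 21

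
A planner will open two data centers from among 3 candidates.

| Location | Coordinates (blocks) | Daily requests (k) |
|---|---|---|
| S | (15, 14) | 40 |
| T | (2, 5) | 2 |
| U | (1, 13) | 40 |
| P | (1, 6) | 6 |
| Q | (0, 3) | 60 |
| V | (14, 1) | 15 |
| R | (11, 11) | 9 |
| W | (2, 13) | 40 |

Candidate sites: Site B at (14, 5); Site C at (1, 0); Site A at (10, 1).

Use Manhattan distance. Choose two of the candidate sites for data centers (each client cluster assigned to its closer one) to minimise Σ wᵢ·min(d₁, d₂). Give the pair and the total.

{Site B, Site C}, total 1909

Evaluate every pair (each demand assigned to the nearer of the two):
  {Site B, Site C}: total = 1909
  {Site C, Site A}: total = 2247
  {Site B, Site A}: total = 3009
Best pair: {Site B, Site C} with total 1909.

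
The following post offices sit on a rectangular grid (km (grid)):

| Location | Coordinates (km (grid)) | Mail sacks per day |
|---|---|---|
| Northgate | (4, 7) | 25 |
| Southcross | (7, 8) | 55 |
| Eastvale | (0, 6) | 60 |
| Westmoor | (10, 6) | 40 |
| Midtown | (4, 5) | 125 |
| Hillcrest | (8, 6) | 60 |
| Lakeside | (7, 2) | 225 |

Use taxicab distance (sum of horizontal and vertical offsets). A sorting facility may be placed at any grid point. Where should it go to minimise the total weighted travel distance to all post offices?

(7, 5)

Manhattan distance separates: Σwᵢ(|x−xᵢ|+|y−yᵢ|) = Σwᵢ|x−xᵢ| + Σwᵢ|y−yᵢ|, so x and y are optimised independently as 1-D weighted medians.
Total weight W = 590; half = 295.
x-coordinate, sorted with cumulative weight:
  x=0 (Eastvale, w=60) cum 60
  x=4 (Northgate, w=25) cum 85
  x=4 (Midtown, w=125) cum 210
  x=7 (Southcross, w=55) cum 265
  x=7 (Lakeside, w=225) cum 490  ← median
  x=8 (Hillcrest, w=60) cum 550
  x=10 (Westmoor, w=40) cum 590
⇒ x* = 7
y-coordinate, sorted with cumulative weight:
  y=2 (Lakeside, w=225) cum 225
  y=5 (Midtown, w=125) cum 350  ← median
  y=6 (Eastvale, w=60) cum 410
  y=6 (Westmoor, w=40) cum 450
  y=6 (Hillcrest, w=60) cum 510
  y=7 (Northgate, w=25) cum 535
  y=8 (Southcross, w=55) cum 590
⇒ y* = 5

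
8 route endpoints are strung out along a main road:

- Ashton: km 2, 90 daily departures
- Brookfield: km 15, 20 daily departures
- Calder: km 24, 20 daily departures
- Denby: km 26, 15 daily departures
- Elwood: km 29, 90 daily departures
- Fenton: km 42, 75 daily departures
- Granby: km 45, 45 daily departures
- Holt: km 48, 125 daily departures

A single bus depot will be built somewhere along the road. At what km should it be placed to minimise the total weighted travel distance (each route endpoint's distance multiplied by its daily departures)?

x = 42

For a sum of weighted absolute distances on a line, the optimum is the weighted median (not the mean). Total weight W = 480; half-weight = 240.
Sort by position and accumulate weight:
  km 2 (Ashton, w=90) → cum 90
  km 15 (Brookfield, w=20) → cum 110
  km 24 (Calder, w=20) → cum 130
  km 26 (Denby, w=15) → cum 145
  km 29 (Elwood, w=90) → cum 235
  km 42 (Fenton, w=75) → cum 310  ≥ 240 → median here
  km 45 (Granby, w=45) → cum 355
  km 48 (Holt, w=125) → cum 480
Optimal location: km 42.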